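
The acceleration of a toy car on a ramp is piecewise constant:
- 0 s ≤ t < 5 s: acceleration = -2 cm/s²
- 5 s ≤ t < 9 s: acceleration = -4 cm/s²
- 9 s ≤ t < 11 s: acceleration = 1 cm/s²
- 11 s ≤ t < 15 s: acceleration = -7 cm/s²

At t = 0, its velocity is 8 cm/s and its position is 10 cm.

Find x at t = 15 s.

On each constant-a segment, Δv = aΔt and Δx = v₀Δt + ½aΔt²; chain segment to segment.
0–5 s: v starts 8 cm/s; Δx = 8·5 + ½·-2·5² = 15 cm; v ends -2 cm/s.
5–9 s: v starts -2 cm/s; Δx = -2·4 + ½·-4·4² = -40 cm; v ends -18 cm/s.
9–11 s: v starts -18 cm/s; Δx = -18·2 + ½·1·2² = -34 cm; v ends -16 cm/s.
11–15 s: v starts -16 cm/s; Δx = -16·4 + ½·-7·4² = -120 cm; v ends -44 cm/s.
x(15) = 10 + Σ Δx = -169 cm.

-169 cm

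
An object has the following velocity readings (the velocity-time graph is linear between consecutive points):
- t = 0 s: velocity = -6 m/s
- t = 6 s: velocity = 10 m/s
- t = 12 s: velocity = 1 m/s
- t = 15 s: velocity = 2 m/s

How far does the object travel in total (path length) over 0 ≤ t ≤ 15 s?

63 m

Distance (not displacement) is the total path length: add the absolute areas under v-t.
0–6 s: v = 0 at t = 2.25 s; triangle areas 6.75 + 18.75 = 25.5 m
6–12 s: |½(10 + 1)(6)| = 33 m
12–15 s: |½(1 + 2)(3)| = 4.5 m
Total distance = 63 m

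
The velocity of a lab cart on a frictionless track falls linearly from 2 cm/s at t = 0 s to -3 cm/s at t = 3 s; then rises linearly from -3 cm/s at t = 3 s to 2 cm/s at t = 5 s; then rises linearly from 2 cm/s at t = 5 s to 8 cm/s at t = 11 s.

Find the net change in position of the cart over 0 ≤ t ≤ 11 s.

Net displacement equals the area under the velocity-time graph (areas below the axis count negative).
0–3 s: ½(2 + -3)(3) = -1.5 cm
3–5 s: ½(-3 + 2)(2) = -1 cm
5–11 s: ½(2 + 8)(6) = 30 cm
Net displacement = 27.5 cm

27.5 cm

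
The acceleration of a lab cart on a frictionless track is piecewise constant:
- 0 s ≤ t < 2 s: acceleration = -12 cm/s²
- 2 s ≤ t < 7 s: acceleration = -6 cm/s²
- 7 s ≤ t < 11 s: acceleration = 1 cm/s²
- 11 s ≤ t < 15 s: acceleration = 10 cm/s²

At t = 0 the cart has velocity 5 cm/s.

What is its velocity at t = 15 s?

Δv equals the area under the a-t graph; then v = v₀ + Δv.
0–2 s: -12 × 2 = -24 cm/s
2–7 s: -6 × 5 = -30 cm/s
7–11 s: 1 × 4 = 4 cm/s
11–15 s: 10 × 4 = 40 cm/s
Δv = -10 cm/s, so v(15) = 5 + (-10) = -5 cm/s.

-5 cm/s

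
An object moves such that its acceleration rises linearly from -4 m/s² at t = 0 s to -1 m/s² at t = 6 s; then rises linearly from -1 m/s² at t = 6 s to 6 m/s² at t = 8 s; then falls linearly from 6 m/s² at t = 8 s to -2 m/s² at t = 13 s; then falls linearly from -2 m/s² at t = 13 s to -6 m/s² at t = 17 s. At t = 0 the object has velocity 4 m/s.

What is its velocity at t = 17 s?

Δv equals the area under the a-t graph; then v = v₀ + Δv.
0–6 s: ½(-4 + -1)(6) = -15 m/s
6–8 s: ½(-1 + 6)(2) = 5 m/s
8–13 s: ½(6 + -2)(5) = 10 m/s
13–17 s: ½(-2 + -6)(4) = -16 m/s
Δv = -16 m/s, so v(17) = 4 + (-16) = -12 m/s.

-12 m/s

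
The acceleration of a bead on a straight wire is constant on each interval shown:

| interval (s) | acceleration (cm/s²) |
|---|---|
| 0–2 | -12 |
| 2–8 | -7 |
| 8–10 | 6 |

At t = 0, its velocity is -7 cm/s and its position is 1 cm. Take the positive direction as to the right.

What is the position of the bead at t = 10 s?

-483 cm

On each constant-a segment, Δv = aΔt and Δx = v₀Δt + ½aΔt²; chain segment to segment.
0–2 s: v starts -7 cm/s; Δx = -7·2 + ½·-12·2² = -38 cm; v ends -31 cm/s.
2–8 s: v starts -31 cm/s; Δx = -31·6 + ½·-7·6² = -312 cm; v ends -73 cm/s.
8–10 s: v starts -73 cm/s; Δx = -73·2 + ½·6·2² = -134 cm; v ends -61 cm/s.
x(10) = 1 + Σ Δx = -483 cm.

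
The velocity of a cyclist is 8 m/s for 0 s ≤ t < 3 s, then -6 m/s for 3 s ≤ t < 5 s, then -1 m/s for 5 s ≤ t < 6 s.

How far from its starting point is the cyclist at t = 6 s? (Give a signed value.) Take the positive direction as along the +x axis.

Net displacement equals the area under the velocity-time graph (areas below the axis count negative).
0–3 s: 8 × 3 = 24 m
3–5 s: -6 × 2 = -12 m
5–6 s: -1 × 1 = -1 m
Net displacement = 11 m

11 m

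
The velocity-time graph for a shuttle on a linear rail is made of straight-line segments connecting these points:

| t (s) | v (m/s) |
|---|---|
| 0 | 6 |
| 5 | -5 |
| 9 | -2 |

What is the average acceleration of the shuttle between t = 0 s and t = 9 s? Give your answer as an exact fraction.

-8/9 m/s²

Average acceleration = Δv/Δt = (-2 − 6)/(9 − 0) = -8/9 m/s².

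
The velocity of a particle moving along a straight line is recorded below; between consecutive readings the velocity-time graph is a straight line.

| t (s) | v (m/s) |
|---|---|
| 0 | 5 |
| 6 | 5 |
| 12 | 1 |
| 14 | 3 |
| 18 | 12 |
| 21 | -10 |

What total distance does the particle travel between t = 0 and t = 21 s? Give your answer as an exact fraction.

1085/11 m

Distance (not displacement) is the total path length: add the absolute areas under v-t.
0–6 s: |5| × 6 = 30 m
6–12 s: |½(5 + 1)(6)| = 18 m
12–14 s: |½(1 + 3)(2)| = 4 m
14–18 s: |½(3 + 12)(4)| = 30 m
18–21 s: v = 0 at t = 216/11 s; triangle areas 108/11 + 75/11 = 183/11 m
Total distance = 1085/11 m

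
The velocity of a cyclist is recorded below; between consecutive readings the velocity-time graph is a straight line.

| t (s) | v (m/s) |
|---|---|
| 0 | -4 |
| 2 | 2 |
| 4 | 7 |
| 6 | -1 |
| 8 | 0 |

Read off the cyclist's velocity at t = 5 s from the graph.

On 4–6 s the graph is linear from 7 to -1 m/s: v(5) = 7 + (-1 − 7)·(5 − 4)/(6 − 4) = 3 m/s.

3 m/s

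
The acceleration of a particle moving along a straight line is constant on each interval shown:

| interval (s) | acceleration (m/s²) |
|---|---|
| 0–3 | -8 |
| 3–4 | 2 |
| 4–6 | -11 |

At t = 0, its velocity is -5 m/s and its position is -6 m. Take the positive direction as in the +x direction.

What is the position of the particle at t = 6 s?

-161 m

On each constant-a segment, Δv = aΔt and Δx = v₀Δt + ½aΔt²; chain segment to segment.
0–3 s: v starts -5 m/s; Δx = -5·3 + ½·-8·3² = -51 m; v ends -29 m/s.
3–4 s: v starts -29 m/s; Δx = -29·1 + ½·2·1² = -28 m; v ends -27 m/s.
4–6 s: v starts -27 m/s; Δx = -27·2 + ½·-11·2² = -76 m; v ends -49 m/s.
x(6) = -6 + Σ Δx = -161 m.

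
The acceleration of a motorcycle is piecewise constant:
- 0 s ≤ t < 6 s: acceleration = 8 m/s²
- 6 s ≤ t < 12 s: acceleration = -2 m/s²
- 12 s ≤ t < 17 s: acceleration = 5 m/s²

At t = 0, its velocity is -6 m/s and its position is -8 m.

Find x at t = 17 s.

528.5 m

On each constant-a segment, Δv = aΔt and Δx = v₀Δt + ½aΔt²; chain segment to segment.
0–6 s: v starts -6 m/s; Δx = -6·6 + ½·8·6² = 108 m; v ends 42 m/s.
6–12 s: v starts 42 m/s; Δx = 42·6 + ½·-2·6² = 216 m; v ends 30 m/s.
12–17 s: v starts 30 m/s; Δx = 30·5 + ½·5·5² = 212.5 m; v ends 55 m/s.
x(17) = -8 + Σ Δx = 528.5 m.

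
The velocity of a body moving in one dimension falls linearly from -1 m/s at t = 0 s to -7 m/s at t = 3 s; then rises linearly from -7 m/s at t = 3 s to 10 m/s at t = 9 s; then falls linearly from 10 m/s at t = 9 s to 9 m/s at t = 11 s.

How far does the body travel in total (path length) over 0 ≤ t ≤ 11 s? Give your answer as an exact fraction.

974/17 m

Distance (not displacement) is the total path length: add the absolute areas under v-t.
0–3 s: |½(-1 + -7)(3)| = 12 m
3–9 s: v = 0 at t = 93/17 s; triangle areas 147/17 + 300/17 = 447/17 m
9–11 s: |½(10 + 9)(2)| = 19 m
Total distance = 974/17 m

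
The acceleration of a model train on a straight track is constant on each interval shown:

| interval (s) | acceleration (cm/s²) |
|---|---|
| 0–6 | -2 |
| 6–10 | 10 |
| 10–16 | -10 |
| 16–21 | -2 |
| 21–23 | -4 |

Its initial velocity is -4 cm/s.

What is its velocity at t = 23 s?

Δv equals the area under the a-t graph; then v = v₀ + Δv.
0–6 s: -2 × 6 = -12 cm/s
6–10 s: 10 × 4 = 40 cm/s
10–16 s: -10 × 6 = -60 cm/s
16–21 s: -2 × 5 = -10 cm/s
21–23 s: -4 × 2 = -8 cm/s
Δv = -50 cm/s, so v(23) = -4 + (-50) = -54 cm/s.

-54 cm/s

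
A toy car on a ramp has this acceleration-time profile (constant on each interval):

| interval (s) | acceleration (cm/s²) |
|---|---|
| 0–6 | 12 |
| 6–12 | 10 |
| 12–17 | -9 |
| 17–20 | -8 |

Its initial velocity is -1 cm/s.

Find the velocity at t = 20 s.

Δv equals the area under the a-t graph; then v = v₀ + Δv.
0–6 s: 12 × 6 = 72 cm/s
6–12 s: 10 × 6 = 60 cm/s
12–17 s: -9 × 5 = -45 cm/s
17–20 s: -8 × 3 = -24 cm/s
Δv = 63 cm/s, so v(20) = -1 + (63) = 62 cm/s.

62 cm/s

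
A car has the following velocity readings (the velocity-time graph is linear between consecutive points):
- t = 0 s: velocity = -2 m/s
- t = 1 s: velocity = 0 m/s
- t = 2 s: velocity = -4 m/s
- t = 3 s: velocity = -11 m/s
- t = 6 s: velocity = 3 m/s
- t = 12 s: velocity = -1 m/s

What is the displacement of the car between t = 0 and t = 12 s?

-16.5 m

Displacement is the signed area under the v-t curve.
0–1 s: ½(-2 + 0)(1) = -1 m
1–2 s: ½(0 + -4)(1) = -2 m
2–3 s: ½(-4 + -11)(1) = -7.5 m
3–6 s: ½(-11 + 3)(3) = -12 m
6–12 s: ½(3 + -1)(6) = 6 m
Net displacement = -16.5 m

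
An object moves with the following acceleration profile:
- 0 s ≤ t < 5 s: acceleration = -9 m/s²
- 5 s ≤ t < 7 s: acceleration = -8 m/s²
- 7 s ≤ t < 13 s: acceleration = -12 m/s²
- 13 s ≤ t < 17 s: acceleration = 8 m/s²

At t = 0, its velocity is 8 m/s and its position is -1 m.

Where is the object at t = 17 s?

On each constant-a segment, Δv = aΔt and Δx = v₀Δt + ½aΔt²; chain segment to segment.
0–5 s: v starts 8 m/s; Δx = 8·5 + ½·-9·5² = -72.5 m; v ends -37 m/s.
5–7 s: v starts -37 m/s; Δx = -37·2 + ½·-8·2² = -90 m; v ends -53 m/s.
7–13 s: v starts -53 m/s; Δx = -53·6 + ½·-12·6² = -534 m; v ends -125 m/s.
13–17 s: v starts -125 m/s; Δx = -125·4 + ½·8·4² = -436 m; v ends -93 m/s.
x(17) = -1 + Σ Δx = -1133.5 m.

-1133.5 m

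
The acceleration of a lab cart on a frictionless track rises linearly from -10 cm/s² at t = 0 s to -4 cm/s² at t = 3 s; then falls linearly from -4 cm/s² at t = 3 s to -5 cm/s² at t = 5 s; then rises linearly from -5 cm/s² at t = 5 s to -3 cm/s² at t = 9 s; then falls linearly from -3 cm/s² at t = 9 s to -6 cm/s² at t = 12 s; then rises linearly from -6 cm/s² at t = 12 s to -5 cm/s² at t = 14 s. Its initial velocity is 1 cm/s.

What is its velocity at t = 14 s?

Δv equals the area under the a-t graph; then v = v₀ + Δv.
0–3 s: ½(-10 + -4)(3) = -21 cm/s
3–5 s: ½(-4 + -5)(2) = -9 cm/s
5–9 s: ½(-5 + -3)(4) = -16 cm/s
9–12 s: ½(-3 + -6)(3) = -13.5 cm/s
12–14 s: ½(-6 + -5)(2) = -11 cm/s
Δv = -70.5 cm/s, so v(14) = 1 + (-70.5) = -69.5 cm/s.

-69.5 cm/s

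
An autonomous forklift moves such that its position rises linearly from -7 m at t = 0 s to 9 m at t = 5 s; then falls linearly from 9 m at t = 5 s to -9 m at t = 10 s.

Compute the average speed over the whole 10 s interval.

3.4 m/s

Average speed = (total path length)/(elapsed time); on a piecewise-linear x-t graph the path length is Σ|Δx|.
0–5 s: |Δx| = |9 − -7| = 16 m
5–10 s: |Δx| = |-9 − 9| = 18 m
Total path = 34 m; average speed = 34/10 = 3.4 m/s.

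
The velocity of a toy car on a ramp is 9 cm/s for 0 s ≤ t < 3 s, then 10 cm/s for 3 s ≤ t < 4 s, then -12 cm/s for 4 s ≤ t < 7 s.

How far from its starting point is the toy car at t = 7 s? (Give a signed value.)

1 cm

Net displacement equals the area under the velocity-time graph (areas below the axis count negative).
0–3 s: 9 × 3 = 27 cm
3–4 s: 10 × 1 = 10 cm
4–7 s: -12 × 3 = -36 cm
Net displacement = 1 cm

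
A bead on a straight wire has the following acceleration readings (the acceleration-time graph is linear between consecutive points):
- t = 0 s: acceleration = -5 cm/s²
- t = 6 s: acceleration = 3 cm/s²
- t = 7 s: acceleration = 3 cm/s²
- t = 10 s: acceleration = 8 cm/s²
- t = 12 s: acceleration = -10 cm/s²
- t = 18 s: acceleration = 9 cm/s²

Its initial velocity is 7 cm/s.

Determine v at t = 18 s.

15.5 cm/s

Δv equals the area under the a-t graph; then v = v₀ + Δv.
0–6 s: ½(-5 + 3)(6) = -6 cm/s
6–7 s: 3 × 1 = 3 cm/s
7–10 s: ½(3 + 8)(3) = 16.5 cm/s
10–12 s: ½(8 + -10)(2) = -2 cm/s
12–18 s: ½(-10 + 9)(6) = -3 cm/s
Δv = 8.5 cm/s, so v(18) = 7 + (8.5) = 15.5 cm/s.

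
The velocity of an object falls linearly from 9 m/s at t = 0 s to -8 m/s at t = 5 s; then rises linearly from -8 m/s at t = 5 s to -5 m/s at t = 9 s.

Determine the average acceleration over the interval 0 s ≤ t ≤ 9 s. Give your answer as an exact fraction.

Average acceleration = Δv/Δt = (-5 − 9)/(9 − 0) = -14/9 m/s².

-14/9 m/s²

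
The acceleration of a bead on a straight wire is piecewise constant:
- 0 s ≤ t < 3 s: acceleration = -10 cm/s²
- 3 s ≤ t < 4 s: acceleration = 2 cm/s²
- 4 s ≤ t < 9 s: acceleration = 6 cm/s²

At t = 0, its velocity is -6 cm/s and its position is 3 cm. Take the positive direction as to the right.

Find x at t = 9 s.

On each constant-a segment, Δv = aΔt and Δx = v₀Δt + ½aΔt²; chain segment to segment.
0–3 s: v starts -6 cm/s; Δx = -6·3 + ½·-10·3² = -63 cm; v ends -36 cm/s.
3–4 s: v starts -36 cm/s; Δx = -36·1 + ½·2·1² = -35 cm; v ends -34 cm/s.
4–9 s: v starts -34 cm/s; Δx = -34·5 + ½·6·5² = -95 cm; v ends -4 cm/s.
x(9) = 3 + Σ Δx = -190 cm.

-190 cm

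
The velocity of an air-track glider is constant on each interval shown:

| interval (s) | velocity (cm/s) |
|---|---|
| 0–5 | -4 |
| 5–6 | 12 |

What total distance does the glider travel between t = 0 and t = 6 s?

32 cm

Distance (not displacement) is the total path length: add the absolute areas under v-t.
0–5 s: |-4| × 5 = 20 cm
5–6 s: |12| × 1 = 12 cm
Total distance = 32 cm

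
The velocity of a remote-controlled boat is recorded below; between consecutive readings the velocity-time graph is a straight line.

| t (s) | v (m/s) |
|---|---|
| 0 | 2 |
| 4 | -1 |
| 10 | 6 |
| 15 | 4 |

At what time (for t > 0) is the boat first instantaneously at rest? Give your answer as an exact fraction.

t = 8/3 s

v changes sign on 0–4 s (from 2 to -1); the graph is linear there, so v = 0 at t = 0 + (-2)·(4 − 0)/(-1 − 2) = 8/3 s.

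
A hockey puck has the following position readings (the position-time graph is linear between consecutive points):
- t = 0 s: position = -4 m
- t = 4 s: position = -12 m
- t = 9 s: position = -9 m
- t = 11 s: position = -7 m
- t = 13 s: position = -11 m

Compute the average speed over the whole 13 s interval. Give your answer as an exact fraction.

Average speed = (total path length)/(elapsed time); on a piecewise-linear x-t graph the path length is Σ|Δx|.
0–4 s: |Δx| = |-12 − -4| = 8 m
4–9 s: |Δx| = |-9 − -12| = 3 m
9–11 s: |Δx| = |-7 − -9| = 2 m
11–13 s: |Δx| = |-11 − -7| = 4 m
Total path = 17 m; average speed = 17/13 = 17/13 m/s.

17/13 m/s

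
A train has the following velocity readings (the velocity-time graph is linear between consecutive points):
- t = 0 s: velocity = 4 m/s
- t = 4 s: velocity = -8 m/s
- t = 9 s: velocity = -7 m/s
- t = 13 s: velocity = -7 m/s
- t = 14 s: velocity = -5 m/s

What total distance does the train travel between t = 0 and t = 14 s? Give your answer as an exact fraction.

Distance (not displacement) is the total path length: add the absolute areas under v-t.
0–4 s: v = 0 at t = 4/3 s; triangle areas 8/3 + 32/3 = 40/3 m
4–9 s: |½(-8 + -7)(5)| = 37.5 m
9–13 s: |-7| × 4 = 28 m
13–14 s: |½(-7 + -5)(1)| = 6 m
Total distance = 509/6 m

509/6 m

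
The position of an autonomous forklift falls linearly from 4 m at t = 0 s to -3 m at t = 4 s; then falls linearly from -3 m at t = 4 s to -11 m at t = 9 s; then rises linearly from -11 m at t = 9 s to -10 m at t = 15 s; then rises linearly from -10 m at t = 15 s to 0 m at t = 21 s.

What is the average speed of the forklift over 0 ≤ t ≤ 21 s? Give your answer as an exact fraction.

Average speed = (total path length)/(elapsed time); on a piecewise-linear x-t graph the path length is Σ|Δx|.
0–4 s: |Δx| = |-3 − 4| = 7 m
4–9 s: |Δx| = |-11 − -3| = 8 m
9–15 s: |Δx| = |-10 − -11| = 1 m
15–21 s: |Δx| = |0 − -10| = 10 m
Total path = 26 m; average speed = 26/21 = 26/21 m/s.

26/21 m/s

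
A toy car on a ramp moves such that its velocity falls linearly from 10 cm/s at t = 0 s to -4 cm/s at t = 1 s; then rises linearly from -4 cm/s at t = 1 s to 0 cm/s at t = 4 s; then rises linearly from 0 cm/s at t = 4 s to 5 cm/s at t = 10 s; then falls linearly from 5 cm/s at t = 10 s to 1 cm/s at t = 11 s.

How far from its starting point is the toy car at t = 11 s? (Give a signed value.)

Displacement is the signed area under the v-t curve.
0–1 s: ½(10 + -4)(1) = 3 cm
1–4 s: ½(-4 + 0)(3) = -6 cm
4–10 s: ½(0 + 5)(6) = 15 cm
10–11 s: ½(5 + 1)(1) = 3 cm
Net displacement = 15 cm

15 cm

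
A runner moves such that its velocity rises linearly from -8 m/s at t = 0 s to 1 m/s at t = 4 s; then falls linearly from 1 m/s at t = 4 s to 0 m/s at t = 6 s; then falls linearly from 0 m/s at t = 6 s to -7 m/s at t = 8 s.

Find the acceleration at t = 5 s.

-0.5 m/s²

Acceleration is the slope of the v-t graph on 4–6 s: (0 − 1)/(6 − 4) = -0.5 m/s².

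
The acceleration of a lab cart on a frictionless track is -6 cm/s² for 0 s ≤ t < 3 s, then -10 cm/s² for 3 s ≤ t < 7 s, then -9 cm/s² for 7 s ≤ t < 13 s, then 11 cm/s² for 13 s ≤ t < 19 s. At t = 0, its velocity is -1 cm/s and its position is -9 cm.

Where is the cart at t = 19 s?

-1191 cm

On each constant-a segment, Δv = aΔt and Δx = v₀Δt + ½aΔt²; chain segment to segment.
0–3 s: v starts -1 cm/s; Δx = -1·3 + ½·-6·3² = -30 cm; v ends -19 cm/s.
3–7 s: v starts -19 cm/s; Δx = -19·4 + ½·-10·4² = -156 cm; v ends -59 cm/s.
7–13 s: v starts -59 cm/s; Δx = -59·6 + ½·-9·6² = -516 cm; v ends -113 cm/s.
13–19 s: v starts -113 cm/s; Δx = -113·6 + ½·11·6² = -480 cm; v ends -47 cm/s.
x(19) = -9 + Σ Δx = -1191 cm.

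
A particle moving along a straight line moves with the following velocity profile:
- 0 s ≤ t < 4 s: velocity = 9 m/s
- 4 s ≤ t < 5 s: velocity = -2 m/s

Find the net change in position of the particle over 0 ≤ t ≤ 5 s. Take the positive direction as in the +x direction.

34 m

Net displacement equals the area under the velocity-time graph (areas below the axis count negative).
0–4 s: 9 × 4 = 36 m
4–5 s: -2 × 1 = -2 m
Net displacement = 34 m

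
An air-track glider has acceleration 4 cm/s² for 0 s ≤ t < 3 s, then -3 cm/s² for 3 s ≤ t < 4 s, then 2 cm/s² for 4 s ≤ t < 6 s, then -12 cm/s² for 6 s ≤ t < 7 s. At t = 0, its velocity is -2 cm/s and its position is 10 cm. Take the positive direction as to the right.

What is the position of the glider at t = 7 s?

53.5 cm

On each constant-a segment, Δv = aΔt and Δx = v₀Δt + ½aΔt²; chain segment to segment.
0–3 s: v starts -2 cm/s; Δx = -2·3 + ½·4·3² = 12 cm; v ends 10 cm/s.
3–4 s: v starts 10 cm/s; Δx = 10·1 + ½·-3·1² = 8.5 cm; v ends 7 cm/s.
4–6 s: v starts 7 cm/s; Δx = 7·2 + ½·2·2² = 18 cm; v ends 11 cm/s.
6–7 s: v starts 11 cm/s; Δx = 11·1 + ½·-12·1² = 5 cm; v ends -1 cm/s.
x(7) = 10 + Σ Δx = 53.5 cm.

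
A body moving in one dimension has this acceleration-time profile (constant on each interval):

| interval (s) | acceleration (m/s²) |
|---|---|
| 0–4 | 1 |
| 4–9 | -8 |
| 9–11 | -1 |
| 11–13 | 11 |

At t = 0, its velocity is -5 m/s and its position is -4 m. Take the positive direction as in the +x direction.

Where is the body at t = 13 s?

On each constant-a segment, Δv = aΔt and Δx = v₀Δt + ½aΔt²; chain segment to segment.
0–4 s: v starts -5 m/s; Δx = -5·4 + ½·1·4² = -12 m; v ends -1 m/s.
4–9 s: v starts -1 m/s; Δx = -1·5 + ½·-8·5² = -105 m; v ends -41 m/s.
9–11 s: v starts -41 m/s; Δx = -41·2 + ½·-1·2² = -84 m; v ends -43 m/s.
11–13 s: v starts -43 m/s; Δx = -43·2 + ½·11·2² = -64 m; v ends -21 m/s.
x(13) = -4 + Σ Δx = -269 m.

-269 m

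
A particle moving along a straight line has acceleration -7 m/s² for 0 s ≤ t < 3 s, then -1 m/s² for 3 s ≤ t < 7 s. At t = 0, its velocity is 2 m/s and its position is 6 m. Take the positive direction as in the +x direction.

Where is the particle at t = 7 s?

-103.5 m

On each constant-a segment, Δv = aΔt and Δx = v₀Δt + ½aΔt²; chain segment to segment.
0–3 s: v starts 2 m/s; Δx = 2·3 + ½·-7·3² = -25.5 m; v ends -19 m/s.
3–7 s: v starts -19 m/s; Δx = -19·4 + ½·-1·4² = -84 m; v ends -23 m/s.
x(7) = 6 + Σ Δx = -103.5 m.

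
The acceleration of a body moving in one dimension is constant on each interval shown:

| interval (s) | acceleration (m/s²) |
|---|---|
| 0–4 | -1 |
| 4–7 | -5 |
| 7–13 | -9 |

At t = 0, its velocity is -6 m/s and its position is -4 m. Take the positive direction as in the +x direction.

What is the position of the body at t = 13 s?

On each constant-a segment, Δv = aΔt and Δx = v₀Δt + ½aΔt²; chain segment to segment.
0–4 s: v starts -6 m/s; Δx = -6·4 + ½·-1·4² = -32 m; v ends -10 m/s.
4–7 s: v starts -10 m/s; Δx = -10·3 + ½·-5·3² = -52.5 m; v ends -25 m/s.
7–13 s: v starts -25 m/s; Δx = -25·6 + ½·-9·6² = -312 m; v ends -79 m/s.
x(13) = -4 + Σ Δx = -400.5 m.

-400.5 m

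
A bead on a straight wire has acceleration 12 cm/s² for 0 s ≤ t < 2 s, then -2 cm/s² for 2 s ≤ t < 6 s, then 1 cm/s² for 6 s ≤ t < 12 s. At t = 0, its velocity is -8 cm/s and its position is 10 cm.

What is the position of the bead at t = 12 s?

On each constant-a segment, Δv = aΔt and Δx = v₀Δt + ½aΔt²; chain segment to segment.
0–2 s: v starts -8 cm/s; Δx = -8·2 + ½·12·2² = 8 cm; v ends 16 cm/s.
2–6 s: v starts 16 cm/s; Δx = 16·4 + ½·-2·4² = 48 cm; v ends 8 cm/s.
6–12 s: v starts 8 cm/s; Δx = 8·6 + ½·1·6² = 66 cm; v ends 14 cm/s.
x(12) = 10 + Σ Δx = 132 cm.

132 cm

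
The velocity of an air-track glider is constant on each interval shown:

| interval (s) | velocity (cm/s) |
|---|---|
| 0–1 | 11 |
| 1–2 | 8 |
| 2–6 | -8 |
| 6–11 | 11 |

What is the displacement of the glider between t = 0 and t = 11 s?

42 cm

Displacement is the signed area under the v-t curve.
0–1 s: 11 × 1 = 11 cm
1–2 s: 8 × 1 = 8 cm
2–6 s: -8 × 4 = -32 cm
6–11 s: 11 × 5 = 55 cm
Net displacement = 42 cm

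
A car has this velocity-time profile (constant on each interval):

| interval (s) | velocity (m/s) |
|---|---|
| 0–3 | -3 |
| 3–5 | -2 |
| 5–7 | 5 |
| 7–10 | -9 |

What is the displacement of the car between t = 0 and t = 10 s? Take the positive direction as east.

-30 m

Displacement is the signed area under the v-t curve.
0–3 s: -3 × 3 = -9 m
3–5 s: -2 × 2 = -4 m
5–7 s: 5 × 2 = 10 m
7–10 s: -9 × 3 = -27 m
Net displacement = -30 m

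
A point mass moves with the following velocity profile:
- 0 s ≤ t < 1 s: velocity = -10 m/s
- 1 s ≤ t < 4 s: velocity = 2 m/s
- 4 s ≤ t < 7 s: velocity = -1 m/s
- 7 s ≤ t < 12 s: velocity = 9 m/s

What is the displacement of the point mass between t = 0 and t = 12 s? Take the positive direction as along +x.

38 m

Displacement is the signed area under the v-t curve.
0–1 s: -10 × 1 = -10 m
1–4 s: 2 × 3 = 6 m
4–7 s: -1 × 3 = -3 m
7–12 s: 9 × 5 = 45 m
Net displacement = 38 m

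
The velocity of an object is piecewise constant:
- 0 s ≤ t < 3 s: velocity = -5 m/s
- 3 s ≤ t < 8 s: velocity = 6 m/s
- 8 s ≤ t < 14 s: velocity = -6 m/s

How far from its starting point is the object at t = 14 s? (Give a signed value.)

Displacement is the signed area under the v-t curve.
0–3 s: -5 × 3 = -15 m
3–8 s: 6 × 5 = 30 m
8–14 s: -6 × 6 = -36 m
Net displacement = -21 m

-21 m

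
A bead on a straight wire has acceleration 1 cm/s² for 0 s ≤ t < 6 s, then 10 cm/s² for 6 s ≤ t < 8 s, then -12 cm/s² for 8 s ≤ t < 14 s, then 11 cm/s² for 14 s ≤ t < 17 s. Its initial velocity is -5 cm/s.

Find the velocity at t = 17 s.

-18 cm/s

Δv equals the area under the a-t graph; then v = v₀ + Δv.
0–6 s: 1 × 6 = 6 cm/s
6–8 s: 10 × 2 = 20 cm/s
8–14 s: -12 × 6 = -72 cm/s
14–17 s: 11 × 3 = 33 cm/s
Δv = -13 cm/s, so v(17) = -5 + (-13) = -18 cm/s.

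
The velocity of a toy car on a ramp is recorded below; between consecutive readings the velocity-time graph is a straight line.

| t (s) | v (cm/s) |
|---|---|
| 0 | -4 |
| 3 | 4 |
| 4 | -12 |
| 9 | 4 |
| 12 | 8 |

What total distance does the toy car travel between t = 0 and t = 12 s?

54 cm

Total distance travelled is ∫|v| dt — sum the magnitudes of each area piece.
0–3 s: v = 0 at t = 1.5 s; triangle areas 3 + 3 = 6 cm
3–4 s: v = 0 at t = 3.25 s; triangle areas 0.5 + 4.5 = 5 cm
4–9 s: v = 0 at t = 7.75 s; triangle areas 22.5 + 2.5 = 25 cm
9–12 s: |½(4 + 8)(3)| = 18 cm
Total distance = 54 cm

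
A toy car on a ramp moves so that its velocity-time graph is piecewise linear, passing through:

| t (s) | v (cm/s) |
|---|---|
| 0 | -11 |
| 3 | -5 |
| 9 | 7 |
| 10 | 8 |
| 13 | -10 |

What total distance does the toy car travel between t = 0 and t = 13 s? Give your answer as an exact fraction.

191/3 cm

Total distance travelled is ∫|v| dt — sum the magnitudes of each area piece.
0–3 s: |½(-11 + -5)(3)| = 24 cm
3–9 s: v = 0 at t = 5.5 s; triangle areas 6.25 + 12.25 = 18.5 cm
9–10 s: |½(7 + 8)(1)| = 7.5 cm
10–13 s: v = 0 at t = 34/3 s; triangle areas 16/3 + 25/3 = 41/3 cm
Total distance = 191/3 cm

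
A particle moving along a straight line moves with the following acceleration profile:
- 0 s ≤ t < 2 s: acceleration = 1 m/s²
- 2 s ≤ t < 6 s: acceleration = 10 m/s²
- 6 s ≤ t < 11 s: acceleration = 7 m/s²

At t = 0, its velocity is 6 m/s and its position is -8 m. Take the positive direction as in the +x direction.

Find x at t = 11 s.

445.5 m

On each constant-a segment, Δv = aΔt and Δx = v₀Δt + ½aΔt²; chain segment to segment.
0–2 s: v starts 6 m/s; Δx = 6·2 + ½·1·2² = 14 m; v ends 8 m/s.
2–6 s: v starts 8 m/s; Δx = 8·4 + ½·10·4² = 112 m; v ends 48 m/s.
6–11 s: v starts 48 m/s; Δx = 48·5 + ½·7·5² = 327.5 m; v ends 83 m/s.
x(11) = -8 + Σ Δx = 445.5 m.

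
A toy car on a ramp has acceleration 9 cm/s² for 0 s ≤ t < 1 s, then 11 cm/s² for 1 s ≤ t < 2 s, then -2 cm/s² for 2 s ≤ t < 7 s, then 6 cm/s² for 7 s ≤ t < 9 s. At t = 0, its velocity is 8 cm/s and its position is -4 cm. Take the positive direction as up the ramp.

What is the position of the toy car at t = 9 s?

194 cm

On each constant-a segment, Δv = aΔt and Δx = v₀Δt + ½aΔt²; chain segment to segment.
0–1 s: v starts 8 cm/s; Δx = 8·1 + ½·9·1² = 12.5 cm; v ends 17 cm/s.
1–2 s: v starts 17 cm/s; Δx = 17·1 + ½·11·1² = 22.5 cm; v ends 28 cm/s.
2–7 s: v starts 28 cm/s; Δx = 28·5 + ½·-2·5² = 115 cm; v ends 18 cm/s.
7–9 s: v starts 18 cm/s; Δx = 18·2 + ½·6·2² = 48 cm; v ends 30 cm/s.
x(9) = -4 + Σ Δx = 194 cm.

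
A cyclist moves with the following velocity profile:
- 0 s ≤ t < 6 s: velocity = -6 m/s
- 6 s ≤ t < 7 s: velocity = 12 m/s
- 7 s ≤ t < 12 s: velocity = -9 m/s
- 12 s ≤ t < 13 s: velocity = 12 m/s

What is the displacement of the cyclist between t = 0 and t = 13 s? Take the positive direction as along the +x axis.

-57 m

Net displacement equals the area under the velocity-time graph (areas below the axis count negative).
0–6 s: -6 × 6 = -36 m
6–7 s: 12 × 1 = 12 m
7–12 s: -9 × 5 = -45 m
12–13 s: 12 × 1 = 12 m
Net displacement = -57 m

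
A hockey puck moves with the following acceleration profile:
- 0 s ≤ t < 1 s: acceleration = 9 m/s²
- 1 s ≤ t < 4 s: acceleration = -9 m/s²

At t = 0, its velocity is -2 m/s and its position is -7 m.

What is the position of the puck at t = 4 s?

On each constant-a segment, Δv = aΔt and Δx = v₀Δt + ½aΔt²; chain segment to segment.
0–1 s: v starts -2 m/s; Δx = -2·1 + ½·9·1² = 2.5 m; v ends 7 m/s.
1–4 s: v starts 7 m/s; Δx = 7·3 + ½·-9·3² = -19.5 m; v ends -20 m/s.
x(4) = -7 + Σ Δx = -24 m.

-24 m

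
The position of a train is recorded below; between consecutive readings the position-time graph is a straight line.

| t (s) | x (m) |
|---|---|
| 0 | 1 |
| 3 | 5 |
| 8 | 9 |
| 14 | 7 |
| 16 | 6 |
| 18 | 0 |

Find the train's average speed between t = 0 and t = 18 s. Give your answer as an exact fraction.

17/18 m/s

Average speed = (total path length)/(elapsed time); on a piecewise-linear x-t graph the path length is Σ|Δx|.
0–3 s: |Δx| = |5 − 1| = 4 m
3–8 s: |Δx| = |9 − 5| = 4 m
8–14 s: |Δx| = |7 − 9| = 2 m
14–16 s: |Δx| = |6 − 7| = 1 m
16–18 s: |Δx| = |0 − 6| = 6 m
Total path = 17 m; average speed = 17/18 = 17/18 m/s.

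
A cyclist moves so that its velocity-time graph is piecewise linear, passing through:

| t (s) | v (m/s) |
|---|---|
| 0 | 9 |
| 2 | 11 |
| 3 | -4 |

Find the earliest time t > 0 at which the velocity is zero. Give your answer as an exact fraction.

t = 41/15 s

v changes sign on 2–3 s (from 11 to -4); the graph is linear there, so v = 0 at t = 2 + (-11)·(3 − 2)/(-4 − 11) = 41/15 s.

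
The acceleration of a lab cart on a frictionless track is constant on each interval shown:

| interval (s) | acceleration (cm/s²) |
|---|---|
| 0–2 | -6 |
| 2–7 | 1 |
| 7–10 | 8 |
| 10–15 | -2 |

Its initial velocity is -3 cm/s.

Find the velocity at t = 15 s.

4 cm/s

Δv equals the area under the a-t graph; then v = v₀ + Δv.
0–2 s: -6 × 2 = -12 cm/s
2–7 s: 1 × 5 = 5 cm/s
7–10 s: 8 × 3 = 24 cm/s
10–15 s: -2 × 5 = -10 cm/s
Δv = 7 cm/s, so v(15) = -3 + (7) = 4 cm/s.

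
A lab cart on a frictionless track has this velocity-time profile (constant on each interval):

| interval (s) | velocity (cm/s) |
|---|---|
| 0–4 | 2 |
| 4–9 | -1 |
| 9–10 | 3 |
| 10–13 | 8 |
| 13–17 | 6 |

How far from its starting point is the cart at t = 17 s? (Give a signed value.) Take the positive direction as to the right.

Net displacement equals the area under the velocity-time graph (areas below the axis count negative).
0–4 s: 2 × 4 = 8 cm
4–9 s: -1 × 5 = -5 cm
9–10 s: 3 × 1 = 3 cm
10–13 s: 8 × 3 = 24 cm
13–17 s: 6 × 4 = 24 cm
Net displacement = 54 cm

54 cm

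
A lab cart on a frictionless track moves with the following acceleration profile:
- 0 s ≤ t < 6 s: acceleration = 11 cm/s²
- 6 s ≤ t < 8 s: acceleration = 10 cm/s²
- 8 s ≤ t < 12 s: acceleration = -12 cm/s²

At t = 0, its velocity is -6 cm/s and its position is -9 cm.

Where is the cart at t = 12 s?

517 cm

On each constant-a segment, Δv = aΔt and Δx = v₀Δt + ½aΔt²; chain segment to segment.
0–6 s: v starts -6 cm/s; Δx = -6·6 + ½·11·6² = 162 cm; v ends 60 cm/s.
6–8 s: v starts 60 cm/s; Δx = 60·2 + ½·10·2² = 140 cm; v ends 80 cm/s.
8–12 s: v starts 80 cm/s; Δx = 80·4 + ½·-12·4² = 224 cm; v ends 32 cm/s.
x(12) = -9 + Σ Δx = 517 cm.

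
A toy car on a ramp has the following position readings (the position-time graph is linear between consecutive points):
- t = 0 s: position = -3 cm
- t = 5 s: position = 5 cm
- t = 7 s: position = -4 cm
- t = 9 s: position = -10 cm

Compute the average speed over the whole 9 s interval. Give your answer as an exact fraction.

Average speed = (total path length)/(elapsed time); on a piecewise-linear x-t graph the path length is Σ|Δx|.
0–5 s: |Δx| = |5 − -3| = 8 cm
5–7 s: |Δx| = |-4 − 5| = 9 cm
7–9 s: |Δx| = |-10 − -4| = 6 cm
Total path = 23 cm; average speed = 23/9 = 23/9 cm/s.

23/9 cm/s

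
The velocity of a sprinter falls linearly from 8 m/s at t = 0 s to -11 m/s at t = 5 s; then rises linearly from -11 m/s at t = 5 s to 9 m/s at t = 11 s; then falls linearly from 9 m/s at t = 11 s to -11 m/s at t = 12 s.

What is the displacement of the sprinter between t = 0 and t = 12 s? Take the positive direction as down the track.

-14.5 m

Net displacement equals the area under the velocity-time graph (areas below the axis count negative).
0–5 s: ½(8 + -11)(5) = -7.5 m
5–11 s: ½(-11 + 9)(6) = -6 m
11–12 s: ½(9 + -11)(1) = -1 m
Net displacement = -14.5 m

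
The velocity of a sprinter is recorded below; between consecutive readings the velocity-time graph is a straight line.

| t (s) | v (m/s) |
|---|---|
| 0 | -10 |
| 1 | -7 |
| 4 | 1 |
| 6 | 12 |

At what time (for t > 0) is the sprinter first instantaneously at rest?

v changes sign on 1–4 s (from -7 to 1); the graph is linear there, so v = 0 at t = 1 + (7)·(4 − 1)/(1 − -7) = 3.625 s.

t = 3.625 s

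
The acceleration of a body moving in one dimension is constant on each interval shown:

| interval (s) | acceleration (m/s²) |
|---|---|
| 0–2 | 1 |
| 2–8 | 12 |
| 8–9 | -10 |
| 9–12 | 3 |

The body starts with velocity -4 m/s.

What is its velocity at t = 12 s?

69 m/s

Δv equals the area under the a-t graph; then v = v₀ + Δv.
0–2 s: 1 × 2 = 2 m/s
2–8 s: 12 × 6 = 72 m/s
8–9 s: -10 × 1 = -10 m/s
9–12 s: 3 × 3 = 9 m/s
Δv = 73 m/s, so v(12) = -4 + (73) = 69 m/s.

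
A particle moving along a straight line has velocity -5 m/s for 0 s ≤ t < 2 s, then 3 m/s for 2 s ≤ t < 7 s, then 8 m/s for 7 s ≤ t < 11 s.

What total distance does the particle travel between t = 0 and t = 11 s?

Total distance travelled is ∫|v| dt — sum the magnitudes of each area piece.
0–2 s: |-5| × 2 = 10 m
2–7 s: |3| × 5 = 15 m
7–11 s: |8| × 4 = 32 m
Total distance = 57 m

57 m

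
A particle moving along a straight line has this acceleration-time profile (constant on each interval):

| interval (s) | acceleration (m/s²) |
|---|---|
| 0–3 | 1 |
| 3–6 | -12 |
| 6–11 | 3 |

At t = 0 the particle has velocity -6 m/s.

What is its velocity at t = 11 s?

Δv equals the area under the a-t graph; then v = v₀ + Δv.
0–3 s: 1 × 3 = 3 m/s
3–6 s: -12 × 3 = -36 m/s
6–11 s: 3 × 5 = 15 m/s
Δv = -18 m/s, so v(11) = -6 + (-18) = -24 m/s.

-24 m/s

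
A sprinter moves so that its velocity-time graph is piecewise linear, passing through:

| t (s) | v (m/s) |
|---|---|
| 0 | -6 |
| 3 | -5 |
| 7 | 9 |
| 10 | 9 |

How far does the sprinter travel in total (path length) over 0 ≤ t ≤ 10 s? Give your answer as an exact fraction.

Distance (not displacement) is the total path length: add the absolute areas under v-t.
0–3 s: |½(-6 + -5)(3)| = 16.5 m
3–7 s: v = 0 at t = 31/7 s; triangle areas 25/7 + 81/7 = 106/7 m
7–10 s: |9| × 3 = 27 m
Total distance = 821/14 m

821/14 m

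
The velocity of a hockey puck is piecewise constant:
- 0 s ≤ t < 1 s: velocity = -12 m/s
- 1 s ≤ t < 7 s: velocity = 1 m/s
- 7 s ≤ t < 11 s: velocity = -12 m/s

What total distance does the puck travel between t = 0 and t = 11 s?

66 m

Distance (not displacement) is the total path length: add the absolute areas under v-t.
0–1 s: |-12| × 1 = 12 m
1–7 s: |1| × 6 = 6 m
7–11 s: |-12| × 4 = 48 m
Total distance = 66 m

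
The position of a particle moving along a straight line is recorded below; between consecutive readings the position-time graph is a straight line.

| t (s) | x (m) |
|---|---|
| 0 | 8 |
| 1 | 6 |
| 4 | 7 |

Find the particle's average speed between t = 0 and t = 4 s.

Average speed = (total path length)/(elapsed time); on a piecewise-linear x-t graph the path length is Σ|Δx|.
0–1 s: |Δx| = |6 − 8| = 2 m
1–4 s: |Δx| = |7 − 6| = 1 m
Total path = 3 m; average speed = 3/4 = 0.75 m/s.

0.75 m/s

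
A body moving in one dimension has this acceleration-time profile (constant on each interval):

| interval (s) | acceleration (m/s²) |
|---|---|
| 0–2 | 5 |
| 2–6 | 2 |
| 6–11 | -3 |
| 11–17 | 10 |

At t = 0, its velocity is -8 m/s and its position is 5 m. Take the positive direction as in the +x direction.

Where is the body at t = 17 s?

185.5 m

On each constant-a segment, Δv = aΔt and Δx = v₀Δt + ½aΔt²; chain segment to segment.
0–2 s: v starts -8 m/s; Δx = -8·2 + ½·5·2² = -6 m; v ends 2 m/s.
2–6 s: v starts 2 m/s; Δx = 2·4 + ½·2·4² = 24 m; v ends 10 m/s.
6–11 s: v starts 10 m/s; Δx = 10·5 + ½·-3·5² = 12.5 m; v ends -5 m/s.
11–17 s: v starts -5 m/s; Δx = -5·6 + ½·10·6² = 150 m; v ends 55 m/s.
x(17) = 5 + Σ Δx = 185.5 m.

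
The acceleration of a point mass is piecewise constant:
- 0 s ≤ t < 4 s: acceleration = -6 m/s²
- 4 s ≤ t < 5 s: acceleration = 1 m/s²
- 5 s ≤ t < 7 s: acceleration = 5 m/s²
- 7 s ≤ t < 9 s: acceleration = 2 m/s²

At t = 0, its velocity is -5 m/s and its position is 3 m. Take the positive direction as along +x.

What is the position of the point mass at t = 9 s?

On each constant-a segment, Δv = aΔt and Δx = v₀Δt + ½aΔt²; chain segment to segment.
0–4 s: v starts -5 m/s; Δx = -5·4 + ½·-6·4² = -68 m; v ends -29 m/s.
4–5 s: v starts -29 m/s; Δx = -29·1 + ½·1·1² = -28.5 m; v ends -28 m/s.
5–7 s: v starts -28 m/s; Δx = -28·2 + ½·5·2² = -46 m; v ends -18 m/s.
7–9 s: v starts -18 m/s; Δx = -18·2 + ½·2·2² = -32 m; v ends -14 m/s.
x(9) = 3 + Σ Δx = -171.5 m.

-171.5 m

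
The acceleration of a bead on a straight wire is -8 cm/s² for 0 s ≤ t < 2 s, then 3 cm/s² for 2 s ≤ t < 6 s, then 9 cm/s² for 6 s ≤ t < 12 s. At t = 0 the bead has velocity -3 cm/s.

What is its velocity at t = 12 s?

Δv equals the area under the a-t graph; then v = v₀ + Δv.
0–2 s: -8 × 2 = -16 cm/s
2–6 s: 3 × 4 = 12 cm/s
6–12 s: 9 × 6 = 54 cm/s
Δv = 50 cm/s, so v(12) = -3 + (50) = 47 cm/s.

47 cm/s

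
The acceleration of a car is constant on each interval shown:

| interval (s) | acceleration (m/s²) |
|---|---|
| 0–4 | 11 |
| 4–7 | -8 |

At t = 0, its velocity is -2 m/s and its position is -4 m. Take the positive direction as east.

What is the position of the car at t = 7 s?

166 m

On each constant-a segment, Δv = aΔt and Δx = v₀Δt + ½aΔt²; chain segment to segment.
0–4 s: v starts -2 m/s; Δx = -2·4 + ½·11·4² = 80 m; v ends 42 m/s.
4–7 s: v starts 42 m/s; Δx = 42·3 + ½·-8·3² = 90 m; v ends 18 m/s.
x(7) = -4 + Σ Δx = 166 m.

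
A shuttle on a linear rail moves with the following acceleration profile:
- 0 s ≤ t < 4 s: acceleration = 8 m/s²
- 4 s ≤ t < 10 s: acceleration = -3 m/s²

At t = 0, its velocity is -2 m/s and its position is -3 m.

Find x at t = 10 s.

179 m

On each constant-a segment, Δv = aΔt and Δx = v₀Δt + ½aΔt²; chain segment to segment.
0–4 s: v starts -2 m/s; Δx = -2·4 + ½·8·4² = 56 m; v ends 30 m/s.
4–10 s: v starts 30 m/s; Δx = 30·6 + ½·-3·6² = 126 m; v ends 12 m/s.
x(10) = -3 + Σ Δx = 179 m.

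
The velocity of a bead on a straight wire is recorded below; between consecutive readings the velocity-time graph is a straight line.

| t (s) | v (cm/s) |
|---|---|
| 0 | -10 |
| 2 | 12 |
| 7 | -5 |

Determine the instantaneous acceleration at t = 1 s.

Acceleration is the slope of the v-t graph on 0–2 s: (12 − -10)/(2 − 0) = 11 cm/s².

11 cm/s²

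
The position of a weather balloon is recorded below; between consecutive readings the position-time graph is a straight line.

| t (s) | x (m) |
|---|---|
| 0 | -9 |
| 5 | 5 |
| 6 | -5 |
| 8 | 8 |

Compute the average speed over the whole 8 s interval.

4.625 m/s

Average speed = (total path length)/(elapsed time); on a piecewise-linear x-t graph the path length is Σ|Δx|.
0–5 s: |Δx| = |5 − -9| = 14 m
5–6 s: |Δx| = |-5 − 5| = 10 m
6–8 s: |Δx| = |8 − -5| = 13 m
Total path = 37 m; average speed = 37/8 = 4.625 m/s.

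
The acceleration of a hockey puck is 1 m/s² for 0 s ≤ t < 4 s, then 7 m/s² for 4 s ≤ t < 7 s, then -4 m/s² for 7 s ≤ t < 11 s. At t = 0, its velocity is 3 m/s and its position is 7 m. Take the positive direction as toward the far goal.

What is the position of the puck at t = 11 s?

159.5 m

On each constant-a segment, Δv = aΔt and Δx = v₀Δt + ½aΔt²; chain segment to segment.
0–4 s: v starts 3 m/s; Δx = 3·4 + ½·1·4² = 20 m; v ends 7 m/s.
4–7 s: v starts 7 m/s; Δx = 7·3 + ½·7·3² = 52.5 m; v ends 28 m/s.
7–11 s: v starts 28 m/s; Δx = 28·4 + ½·-4·4² = 80 m; v ends 12 m/s.
x(11) = 7 + Σ Δx = 159.5 m.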